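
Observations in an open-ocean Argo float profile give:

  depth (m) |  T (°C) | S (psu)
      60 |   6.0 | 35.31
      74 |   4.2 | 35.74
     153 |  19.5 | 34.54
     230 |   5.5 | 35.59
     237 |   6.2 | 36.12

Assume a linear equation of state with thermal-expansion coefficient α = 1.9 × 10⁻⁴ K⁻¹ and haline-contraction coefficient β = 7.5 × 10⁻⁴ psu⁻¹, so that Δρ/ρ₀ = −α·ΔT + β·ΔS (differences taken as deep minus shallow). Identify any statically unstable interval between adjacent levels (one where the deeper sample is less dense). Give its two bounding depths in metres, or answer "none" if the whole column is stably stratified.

74–153 m

Evaluate Δρ/ρ₀ = −αΔT + βΔS across each adjacent pair:
  60–74 m: −αΔT+βΔS = −(1.9 × 10⁻⁴)(-1.8)+(7.5 × 10⁻⁴)(+0.43) = 6.6 × 10⁻⁴ → stable
  74–153 m: −αΔT+βΔS = −(1.9 × 10⁻⁴)(+15.3)+(7.5 × 10⁻⁴)(-1.20) = -3.8 × 10⁻³ → UNSTABLE
  153–230 m: −αΔT+βΔS = −(1.9 × 10⁻⁴)(-14.0)+(7.5 × 10⁻⁴)(+1.05) = 3.4 × 10⁻³ → stable
  230–237 m: −αΔT+βΔS = −(1.9 × 10⁻⁴)(+0.7)+(7.5 × 10⁻⁴)(+0.53) = 2.6 × 10⁻⁴ → stable
The 74–153 m interval has Δρ < 0: lighter water underlies denser water.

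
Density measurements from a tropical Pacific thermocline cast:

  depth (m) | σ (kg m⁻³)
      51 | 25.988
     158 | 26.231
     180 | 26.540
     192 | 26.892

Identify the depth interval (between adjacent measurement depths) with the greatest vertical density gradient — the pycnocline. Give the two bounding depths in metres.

Compute the density gradient over each adjacent pair:
  51–158 m: Δρ/Δz = 0.243/107 = 2.3 × 10⁻³ kg m⁻⁴
  158–180 m: Δρ/Δz = 0.309/22 = 0.014 kg m⁻⁴
  180–192 m: Δρ/Δz = 0.352/12 = 0.029 kg m⁻⁴
The largest gradient is in the 180–192 m interval — the pycnocline.

180–192 m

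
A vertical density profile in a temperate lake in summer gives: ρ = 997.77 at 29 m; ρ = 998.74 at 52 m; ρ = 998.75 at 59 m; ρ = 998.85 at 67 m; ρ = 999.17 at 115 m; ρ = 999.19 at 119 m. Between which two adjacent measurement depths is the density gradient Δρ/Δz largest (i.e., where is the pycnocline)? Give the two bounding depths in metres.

Compute the density gradient over each adjacent pair:
  29–52 m: Δρ/Δz = 0.97/23 = 0.042 kg m⁻⁴
  52–59 m: Δρ/Δz = 0.01/7 = 1.4 × 10⁻³ kg m⁻⁴
  59–67 m: Δρ/Δz = 0.10/8 = 0.013 kg m⁻⁴
  67–115 m: Δρ/Δz = 0.32/48 = 6.7 × 10⁻³ kg m⁻⁴
  115–119 m: Δρ/Δz = 0.02/4 = 5.0 × 10⁻³ kg m⁻⁴
The largest gradient is in the 29–52 m interval — the pycnocline.

29–52 m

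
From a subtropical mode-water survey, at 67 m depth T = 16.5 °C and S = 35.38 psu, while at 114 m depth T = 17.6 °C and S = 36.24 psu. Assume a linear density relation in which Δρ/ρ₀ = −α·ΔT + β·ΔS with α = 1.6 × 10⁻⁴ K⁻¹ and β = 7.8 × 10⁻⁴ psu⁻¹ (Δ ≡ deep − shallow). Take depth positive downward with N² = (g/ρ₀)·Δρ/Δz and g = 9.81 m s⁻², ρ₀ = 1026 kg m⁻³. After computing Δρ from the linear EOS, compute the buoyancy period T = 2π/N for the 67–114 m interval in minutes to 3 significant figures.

10.3 min

ΔT = +1.1 K, ΔS = +0.86 psu (deep − shallow).
Δρ/ρ₀ = −αΔT + βΔS = -1.76 × 10⁻⁴ + 6.708 × 10⁻⁴ = 4.948 × 10⁻⁴, so Δρ ≈ 0.5077 kg m⁻³.
N² = (g/ρ₀)·Δρ/Δz = g·(Δρ/ρ₀)/Δz = 9.81 × 4.948 × 10⁻⁴ / 47 = 1.0328 × 10⁻⁴ s⁻².
N = √(1.0328 × 10⁻⁴) = 0.010163 rad s⁻¹ → T = 2π/N = 618.24 s = 10.304 min ≈ 10.3 min.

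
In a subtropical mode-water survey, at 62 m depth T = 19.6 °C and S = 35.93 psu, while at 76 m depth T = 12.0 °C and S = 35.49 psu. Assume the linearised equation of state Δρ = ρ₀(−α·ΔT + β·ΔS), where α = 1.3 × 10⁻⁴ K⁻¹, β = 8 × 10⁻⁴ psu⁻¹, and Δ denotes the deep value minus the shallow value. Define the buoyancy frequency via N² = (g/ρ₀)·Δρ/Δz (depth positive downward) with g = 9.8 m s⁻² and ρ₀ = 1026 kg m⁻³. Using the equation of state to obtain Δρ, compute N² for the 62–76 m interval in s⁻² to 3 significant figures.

ΔT = -7.6 K, ΔS = -0.44 psu (deep − shallow).
Δρ/ρ₀ = −αΔT + βΔS = 9.88 × 10⁻⁴ − 3.52 × 10⁻⁴ = 6.36 × 10⁻⁴, so Δρ ≈ 0.6525 kg m⁻³.
N² = (g/ρ₀)·Δρ/Δz = g·(Δρ/ρ₀)/Δz = 9.8 × 6.36 × 10⁻⁴ / 14 = 4.4520 × 10⁻⁴ s⁻² ≈ 4.45 × 10⁻⁴ s⁻².

4.45 × 10⁻⁴ s⁻²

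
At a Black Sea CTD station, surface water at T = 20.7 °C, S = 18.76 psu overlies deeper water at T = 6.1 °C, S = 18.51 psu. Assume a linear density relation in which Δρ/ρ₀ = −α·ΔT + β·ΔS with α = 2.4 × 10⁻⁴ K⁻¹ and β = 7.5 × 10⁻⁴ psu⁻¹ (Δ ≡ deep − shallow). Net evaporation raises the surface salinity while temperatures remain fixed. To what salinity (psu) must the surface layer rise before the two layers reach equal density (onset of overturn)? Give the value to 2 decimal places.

Neutral buoyancy requires −α(T_deep − T_surf) + β(S_deep − S_surf′) = 0.
S_surf′ = S_deep − (α/β)·ΔT = 18.51 − (2.4 × 10⁻⁴/7.5 × 10⁻⁴)·(-14.6) = 23.1820 psu.
Increase required: 23.1820 − 18.76 = 4.4220 psu.

23.18 psu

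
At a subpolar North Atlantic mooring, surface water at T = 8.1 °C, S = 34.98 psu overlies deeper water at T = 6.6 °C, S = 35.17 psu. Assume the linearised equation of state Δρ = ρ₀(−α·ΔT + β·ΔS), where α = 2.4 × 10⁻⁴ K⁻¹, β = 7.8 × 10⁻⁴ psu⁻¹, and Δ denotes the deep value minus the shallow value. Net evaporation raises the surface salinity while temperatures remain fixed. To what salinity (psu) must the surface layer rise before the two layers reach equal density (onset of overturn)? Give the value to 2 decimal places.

Neutral buoyancy requires −α(T_deep − T_surf) + β(S_deep − S_surf′) = 0.
S_surf′ = S_deep − (α/β)·ΔT = 35.17 − (2.4 × 10⁻⁴/7.8 × 10⁻⁴)·(-1.5) = 35.6315 psu.
Increase required: 35.6315 − 34.98 = 0.6515 psu.

35.63 psu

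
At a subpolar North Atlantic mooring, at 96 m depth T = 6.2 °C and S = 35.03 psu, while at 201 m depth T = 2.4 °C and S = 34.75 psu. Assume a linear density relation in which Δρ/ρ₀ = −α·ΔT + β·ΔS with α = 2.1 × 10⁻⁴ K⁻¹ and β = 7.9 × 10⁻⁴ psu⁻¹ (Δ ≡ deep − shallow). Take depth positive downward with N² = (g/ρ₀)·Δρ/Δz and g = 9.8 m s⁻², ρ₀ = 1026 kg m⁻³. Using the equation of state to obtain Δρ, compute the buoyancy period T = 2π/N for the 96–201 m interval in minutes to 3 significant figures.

14.3 min

ΔT = -3.8 K, ΔS = -0.28 psu (deep − shallow).
Δρ/ρ₀ = −αΔT + βΔS = 7.98 × 10⁻⁴ − 2.212 × 10⁻⁴ = 5.768 × 10⁻⁴, so Δρ ≈ 0.5918 kg m⁻³.
N² = (g/ρ₀)·Δρ/Δz = g·(Δρ/ρ₀)/Δz = 9.8 × 5.768 × 10⁻⁴ / 105 = 5.3835 × 10⁻⁵ s⁻².
N = √(5.3835 × 10⁻⁵) = 7.3372 × 10⁻³ rad s⁻¹ → T = 2π/N = 856.35 s = 14.273 min ≈ 14.3 min.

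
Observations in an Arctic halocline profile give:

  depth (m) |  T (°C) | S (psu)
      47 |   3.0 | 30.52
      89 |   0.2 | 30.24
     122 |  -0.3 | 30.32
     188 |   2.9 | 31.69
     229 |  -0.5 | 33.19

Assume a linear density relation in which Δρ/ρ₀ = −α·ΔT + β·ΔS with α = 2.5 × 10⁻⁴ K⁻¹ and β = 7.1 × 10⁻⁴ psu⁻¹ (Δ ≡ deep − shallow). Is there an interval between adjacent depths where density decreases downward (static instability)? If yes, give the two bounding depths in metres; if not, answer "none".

none

Evaluate Δρ/ρ₀ = −αΔT + βΔS across each adjacent pair:
  47–89 m: −αΔT+βΔS = −(2.5 × 10⁻⁴)(-2.8)+(7.1 × 10⁻⁴)(-0.28) = 5.0 × 10⁻⁴ → stable
  89–122 m: −αΔT+βΔS = −(2.5 × 10⁻⁴)(-0.5)+(7.1 × 10⁻⁴)(+0.08) = 1.8 × 10⁻⁴ → stable
  122–188 m: −αΔT+βΔS = −(2.5 × 10⁻⁴)(+3.2)+(7.1 × 10⁻⁴)(+1.37) = 1.7 × 10⁻⁴ → stable
  188–229 m: −αΔT+βΔS = −(2.5 × 10⁻⁴)(-3.4)+(7.1 × 10⁻⁴)(+1.50) = 1.9 × 10⁻³ → stable
Every interval has Δρ > 0: the column is stably stratified throughout.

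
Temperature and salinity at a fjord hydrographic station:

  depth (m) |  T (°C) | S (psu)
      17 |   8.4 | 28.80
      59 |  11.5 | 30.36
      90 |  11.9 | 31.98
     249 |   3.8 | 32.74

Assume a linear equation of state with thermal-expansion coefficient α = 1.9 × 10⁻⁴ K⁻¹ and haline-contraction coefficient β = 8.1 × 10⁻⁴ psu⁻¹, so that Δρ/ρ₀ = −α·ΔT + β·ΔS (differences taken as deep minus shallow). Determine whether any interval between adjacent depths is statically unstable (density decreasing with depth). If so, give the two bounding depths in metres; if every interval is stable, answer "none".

none

Evaluate Δρ/ρ₀ = −αΔT + βΔS across each adjacent pair:
  17–59 m: −αΔT+βΔS = −(1.9 × 10⁻⁴)(+3.1)+(8.1 × 10⁻⁴)(+1.56) = 6.7 × 10⁻⁴ → stable
  59–90 m: −αΔT+βΔS = −(1.9 × 10⁻⁴)(+0.4)+(8.1 × 10⁻⁴)(+1.62) = 1.2 × 10⁻³ → stable
  90–249 m: −αΔT+βΔS = −(1.9 × 10⁻⁴)(-8.1)+(8.1 × 10⁻⁴)(+0.76) = 2.2 × 10⁻³ → stable
Every interval has Δρ > 0: the column is stably stratified throughout.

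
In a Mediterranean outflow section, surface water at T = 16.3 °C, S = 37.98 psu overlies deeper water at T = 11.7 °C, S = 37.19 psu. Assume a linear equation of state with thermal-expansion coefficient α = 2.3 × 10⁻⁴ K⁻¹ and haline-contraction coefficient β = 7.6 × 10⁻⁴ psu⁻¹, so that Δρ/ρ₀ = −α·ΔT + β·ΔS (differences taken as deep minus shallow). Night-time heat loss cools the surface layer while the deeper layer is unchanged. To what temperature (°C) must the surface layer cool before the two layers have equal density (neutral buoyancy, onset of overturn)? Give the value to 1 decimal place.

14.3 °C

Neutral buoyancy requires Δρ = 0, i.e. −α(T_deep − T_surf′) + β(S_deep − S_surf) = 0.
T_surf′ = T_deep − (β/α)·ΔS = 11.7 − (7.6 × 10⁻⁴/2.3 × 10⁻⁴)·(-0.79) = 14.310 °C.
Cooling required: 16.3 − (14.310) = 1.990 °C.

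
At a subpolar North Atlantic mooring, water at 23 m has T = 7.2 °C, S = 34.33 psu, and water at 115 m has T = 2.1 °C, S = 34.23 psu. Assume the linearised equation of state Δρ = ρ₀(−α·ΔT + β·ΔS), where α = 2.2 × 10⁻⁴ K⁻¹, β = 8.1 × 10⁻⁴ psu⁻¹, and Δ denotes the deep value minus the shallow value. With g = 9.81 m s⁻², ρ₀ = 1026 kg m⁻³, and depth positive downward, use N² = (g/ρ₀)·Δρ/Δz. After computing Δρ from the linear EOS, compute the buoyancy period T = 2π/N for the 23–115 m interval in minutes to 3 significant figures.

9.94 min

ΔT = -5.1 K, ΔS = -0.10 psu (deep − shallow).
Δρ/ρ₀ = −αΔT + βΔS = 1.122 × 10⁻³ − 8.10 × 10⁻⁵ = 1.041 × 10⁻³, so Δρ ≈ 1.068 kg m⁻³.
N² = (g/ρ₀)·Δρ/Δz = g·(Δρ/ρ₀)/Δz = 9.81 × 1.041 × 10⁻³ / 92 = 1.1100 × 10⁻⁴ s⁻².
N = √(1.1100 × 10⁻⁴) = 0.010536 rad s⁻¹ → T = 2π/N = 596.35 s = 9.9392 min ≈ 9.94 min.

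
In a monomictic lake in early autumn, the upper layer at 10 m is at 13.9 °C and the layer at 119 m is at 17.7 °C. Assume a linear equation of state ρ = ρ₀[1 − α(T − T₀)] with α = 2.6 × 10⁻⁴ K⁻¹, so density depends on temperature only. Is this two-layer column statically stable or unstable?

ΔT = 17.7 − 13.9 = +3.8 K, so Δρ/ρ₀ = −αΔT = -9.88 × 10⁻⁴.
Δρ/ρ₀ < 0, so Δρ < 0: deeper water is lighter → statically unstable; the column would overturn.

unstable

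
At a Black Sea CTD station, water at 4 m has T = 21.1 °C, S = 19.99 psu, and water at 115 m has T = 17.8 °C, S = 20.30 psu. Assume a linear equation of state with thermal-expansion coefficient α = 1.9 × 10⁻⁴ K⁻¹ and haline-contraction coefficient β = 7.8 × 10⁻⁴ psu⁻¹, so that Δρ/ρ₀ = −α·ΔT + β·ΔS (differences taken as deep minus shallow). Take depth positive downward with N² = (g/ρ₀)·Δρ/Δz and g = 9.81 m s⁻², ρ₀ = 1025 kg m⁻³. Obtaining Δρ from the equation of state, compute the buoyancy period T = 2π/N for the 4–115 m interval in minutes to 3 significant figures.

12.0 min

ΔT = -3.3 K, ΔS = +0.31 psu (deep − shallow).
Δρ/ρ₀ = −αΔT + βΔS = 6.27 × 10⁻⁴ + 2.418 × 10⁻⁴ = 8.688 × 10⁻⁴, so Δρ ≈ 0.8905 kg m⁻³.
N² = (g/ρ₀)·Δρ/Δz = g·(Δρ/ρ₀)/Δz = 9.81 × 8.688 × 10⁻⁴ / 111 = 7.6783 × 10⁻⁵ s⁻².
N = √(7.6783 × 10⁻⁵) = 8.7626 × 10⁻³ rad s⁻¹ → T = 2π/N = 717.05 s = 11.951 min ≈ 12.0 min.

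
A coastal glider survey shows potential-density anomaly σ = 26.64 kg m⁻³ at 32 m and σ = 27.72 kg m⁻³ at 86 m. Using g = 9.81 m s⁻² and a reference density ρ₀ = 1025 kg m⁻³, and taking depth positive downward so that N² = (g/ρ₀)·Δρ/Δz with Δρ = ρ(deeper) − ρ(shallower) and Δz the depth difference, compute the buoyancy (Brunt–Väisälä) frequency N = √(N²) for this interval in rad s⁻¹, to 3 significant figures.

0.0138 rad s⁻¹

Δρ = 1027.72 − 1026.64 = 1.08 kg m⁻³ over Δz = 86 − 32 = 54 m.
N² = (9.81/1025) × (1.08/54) = 1.9141 × 10⁻⁴ s⁻².
N = √(1.9141 × 10⁻⁴) = 0.013835 rad s⁻¹ ≈ 0.0138 rad s⁻¹.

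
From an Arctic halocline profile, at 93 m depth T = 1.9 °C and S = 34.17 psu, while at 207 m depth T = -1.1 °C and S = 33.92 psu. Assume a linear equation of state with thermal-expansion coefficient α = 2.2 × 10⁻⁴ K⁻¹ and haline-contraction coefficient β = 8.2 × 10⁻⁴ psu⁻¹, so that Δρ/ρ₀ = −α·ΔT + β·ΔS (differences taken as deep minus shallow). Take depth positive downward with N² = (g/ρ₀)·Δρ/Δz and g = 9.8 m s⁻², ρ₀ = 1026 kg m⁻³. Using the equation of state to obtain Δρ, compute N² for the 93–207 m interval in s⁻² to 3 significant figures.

3.91 × 10⁻⁵ s⁻²

ΔT = -3.0 K, ΔS = -0.25 psu (deep − shallow).
Δρ/ρ₀ = −αΔT + βΔS = 6.60 × 10⁻⁴ − 2.05 × 10⁻⁴ = 4.55 × 10⁻⁴, so Δρ ≈ 0.4668 kg m⁻³.
N² = (g/ρ₀)·Δρ/Δz = g·(Δρ/ρ₀)/Δz = 9.8 × 4.55 × 10⁻⁴ / 114 = 3.9114 × 10⁻⁵ s⁻² ≈ 3.91 × 10⁻⁵ s⁻².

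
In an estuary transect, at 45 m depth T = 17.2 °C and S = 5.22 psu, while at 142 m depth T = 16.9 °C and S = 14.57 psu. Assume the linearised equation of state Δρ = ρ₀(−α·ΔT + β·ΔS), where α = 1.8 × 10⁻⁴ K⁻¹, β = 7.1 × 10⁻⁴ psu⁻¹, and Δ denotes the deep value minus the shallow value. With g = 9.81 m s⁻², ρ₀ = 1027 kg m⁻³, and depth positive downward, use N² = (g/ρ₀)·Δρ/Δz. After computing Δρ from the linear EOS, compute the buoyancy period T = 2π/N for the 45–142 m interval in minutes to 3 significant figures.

ΔT = -0.3 K, ΔS = +9.35 psu (deep − shallow).
Δρ/ρ₀ = −αΔT + βΔS = 5.40 × 10⁻⁵ + 6.6385 × 10⁻³ = 6.6925 × 10⁻³, so Δρ ≈ 6.873 kg m⁻³.
N² = (g/ρ₀)·Δρ/Δz = g·(Δρ/ρ₀)/Δz = 9.81 × 6.6925 × 10⁻³ / 97 = 6.7684 × 10⁻⁴ s⁻².
N = √(6.7684 × 10⁻⁴) = 0.026016 rad s⁻¹ → T = 2π/N = 241.51 s = 4.0252 min ≈ 4.03 min.

4.03 min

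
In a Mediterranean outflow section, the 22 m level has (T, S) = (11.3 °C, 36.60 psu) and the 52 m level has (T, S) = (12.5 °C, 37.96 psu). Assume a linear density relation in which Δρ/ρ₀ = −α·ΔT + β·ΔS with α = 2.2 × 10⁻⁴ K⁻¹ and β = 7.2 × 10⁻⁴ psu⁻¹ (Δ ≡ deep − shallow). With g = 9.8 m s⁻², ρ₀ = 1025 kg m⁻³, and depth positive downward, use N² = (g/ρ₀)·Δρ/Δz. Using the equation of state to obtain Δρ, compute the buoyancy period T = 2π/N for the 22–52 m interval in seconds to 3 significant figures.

ΔT = +1.2 K, ΔS = +1.36 psu (deep − shallow).
Δρ/ρ₀ = −αΔT + βΔS = -2.64 × 10⁻⁴ + 9.792 × 10⁻⁴ = 7.152 × 10⁻⁴, so Δρ ≈ 0.7331 kg m⁻³.
N² = (g/ρ₀)·Δρ/Δz = g·(Δρ/ρ₀)/Δz = 9.8 × 7.152 × 10⁻⁴ / 30 = 2.3363 × 10⁻⁴ s⁻².
N = √(2.3363 × 10⁻⁴) = 0.015285 rad s⁻¹ → T = 2π/N = 411.07 s ≈ 411 s.

411 s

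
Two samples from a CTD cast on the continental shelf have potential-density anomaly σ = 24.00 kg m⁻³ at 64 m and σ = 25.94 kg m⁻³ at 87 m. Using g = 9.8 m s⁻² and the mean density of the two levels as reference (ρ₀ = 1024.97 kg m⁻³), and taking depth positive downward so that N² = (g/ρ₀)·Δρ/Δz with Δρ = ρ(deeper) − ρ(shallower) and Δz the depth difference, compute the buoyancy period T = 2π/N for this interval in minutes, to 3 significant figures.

Δρ = 1025.94 − 1024.00 = 1.94 kg m⁻³ over Δz = 87 − 64 = 23 m.
N² = (9.8/1024.97) × (1.94/23) = 8.0647 × 10⁻⁴ s⁻².
N = √(8.0647 × 10⁻⁴) = 0.028398 rad s⁻¹, so T = 2π/N = 221.25 s = 3.6875 min ≈ 3.69 min.

3.69 min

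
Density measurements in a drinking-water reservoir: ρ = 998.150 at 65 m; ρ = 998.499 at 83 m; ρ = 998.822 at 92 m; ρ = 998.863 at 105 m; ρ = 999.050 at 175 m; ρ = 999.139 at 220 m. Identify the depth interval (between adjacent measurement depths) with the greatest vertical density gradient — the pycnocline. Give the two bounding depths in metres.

83–92 m

Compute the density gradient over each adjacent pair:
  65–83 m: Δρ/Δz = 0.349/18 = 0.019 kg m⁻⁴
  83–92 m: Δρ/Δz = 0.323/9 = 0.036 kg m⁻⁴
  92–105 m: Δρ/Δz = 0.041/13 = 3.2 × 10⁻³ kg m⁻⁴
  105–175 m: Δρ/Δz = 0.187/70 = 2.7 × 10⁻³ kg m⁻⁴
  175–220 m: Δρ/Δz = 0.089/45 = 2.0 × 10⁻³ kg m⁻⁴
The largest gradient is in the 83–92 m interval — the pycnocline.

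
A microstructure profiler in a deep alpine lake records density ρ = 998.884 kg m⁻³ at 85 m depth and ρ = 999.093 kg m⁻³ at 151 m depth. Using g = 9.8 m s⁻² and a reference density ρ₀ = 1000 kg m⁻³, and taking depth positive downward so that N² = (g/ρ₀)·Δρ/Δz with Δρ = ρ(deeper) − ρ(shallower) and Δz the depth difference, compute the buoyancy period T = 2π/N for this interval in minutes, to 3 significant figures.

Δρ = 999.093 − 998.884 = 0.209 kg m⁻³ over Δz = 151 − 85 = 66 m.
N² = (9.8/1000) × (0.209/66) = 3.1033 × 10⁻⁵ s⁻².
N = √(3.1033 × 10⁻⁵) = 5.5707 × 10⁻³ rad s⁻¹, so T = 2π/N = 1.1279 × 10³ s = 18.798 min ≈ 18.8 min.
N² > 0, so the interval is statically stable.

18.8 min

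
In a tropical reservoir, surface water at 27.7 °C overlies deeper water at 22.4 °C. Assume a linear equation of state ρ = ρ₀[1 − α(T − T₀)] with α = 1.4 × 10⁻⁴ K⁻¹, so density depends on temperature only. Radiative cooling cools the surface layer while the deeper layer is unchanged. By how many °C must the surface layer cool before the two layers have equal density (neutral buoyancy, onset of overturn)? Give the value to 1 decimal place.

With temperature the only control, equal density requires T_surf′ = T_deep.
T_surf′ = 22.4 °C.
Cooling required: 27.7 − 22.4 = 5.3 °C.

5.3 °C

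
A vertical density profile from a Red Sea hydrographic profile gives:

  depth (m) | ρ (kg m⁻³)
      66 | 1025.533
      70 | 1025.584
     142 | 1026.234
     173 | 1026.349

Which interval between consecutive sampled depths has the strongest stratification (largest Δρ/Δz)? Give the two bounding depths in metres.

66–70 m

Compute the density gradient over each adjacent pair:
  66–70 m: Δρ/Δz = 0.051/4 = 0.013 kg m⁻⁴
  70–142 m: Δρ/Δz = 0.650/72 = 9.0 × 10⁻³ kg m⁻⁴
  142–173 m: Δρ/Δz = 0.115/31 = 3.7 × 10⁻³ kg m⁻⁴
The largest gradient is in the 66–70 m interval — the pycnocline.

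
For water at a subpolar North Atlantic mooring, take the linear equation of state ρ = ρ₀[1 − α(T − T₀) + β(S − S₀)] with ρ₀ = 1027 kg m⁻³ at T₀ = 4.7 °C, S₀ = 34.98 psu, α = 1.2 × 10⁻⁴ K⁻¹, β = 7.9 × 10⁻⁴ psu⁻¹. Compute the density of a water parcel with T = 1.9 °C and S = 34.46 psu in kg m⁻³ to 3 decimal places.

T − T₀ = -2.8 K, S − S₀ = -0.52 psu.
Bracket = 1 − α·(-2.8) + β·(-0.52) = 1 + (-7.48 × 10⁻⁵) = 0.9999252.
ρ = 1027 × 0.9999252 = 1026.923 kg m⁻³.

1026.923 kg m⁻³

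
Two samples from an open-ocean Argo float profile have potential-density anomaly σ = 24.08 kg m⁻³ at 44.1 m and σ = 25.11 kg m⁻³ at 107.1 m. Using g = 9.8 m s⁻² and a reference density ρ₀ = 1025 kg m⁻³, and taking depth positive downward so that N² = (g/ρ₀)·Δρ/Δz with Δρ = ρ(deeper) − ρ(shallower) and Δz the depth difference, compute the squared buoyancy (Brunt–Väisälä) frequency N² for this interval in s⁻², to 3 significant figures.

1.56 × 10⁻⁴ s⁻²

Δρ = 1025.11 − 1024.08 = 1.03 kg m⁻³ over Δz = 107.1 − 44.1 = 63 m.
N² = (9.8/1025) × (1.03/63) = 1.5631 × 10⁻⁴ s⁻² ≈ 1.56 × 10⁻⁴ s⁻².
N² > 0, so the interval is statically stable.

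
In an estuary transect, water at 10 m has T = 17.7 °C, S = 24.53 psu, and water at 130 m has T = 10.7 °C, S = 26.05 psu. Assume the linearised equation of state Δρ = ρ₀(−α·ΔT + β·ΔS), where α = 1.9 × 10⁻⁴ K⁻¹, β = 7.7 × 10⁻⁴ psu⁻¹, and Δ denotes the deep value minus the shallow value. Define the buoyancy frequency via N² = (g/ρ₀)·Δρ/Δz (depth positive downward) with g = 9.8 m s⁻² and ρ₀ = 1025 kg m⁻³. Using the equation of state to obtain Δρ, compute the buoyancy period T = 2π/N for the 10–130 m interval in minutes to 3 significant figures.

ΔT = -7.0 K, ΔS = +1.52 psu (deep − shallow).
Δρ/ρ₀ = −αΔT + βΔS = 1.33 × 10⁻³ + 1.1704 × 10⁻³ = 2.5004 × 10⁻³, so Δρ ≈ 2.563 kg m⁻³.
N² = (g/ρ₀)·Δρ/Δz = g·(Δρ/ρ₀)/Δz = 9.8 × 2.5004 × 10⁻³ / 120 = 2.0420 × 10⁻⁴ s⁻².
N = √(2.0420 × 10⁻⁴) = 0.014290 rad s⁻¹ → T = 2π/N = 439.69 s = 7.3282 min ≈ 7.33 min.

7.33 min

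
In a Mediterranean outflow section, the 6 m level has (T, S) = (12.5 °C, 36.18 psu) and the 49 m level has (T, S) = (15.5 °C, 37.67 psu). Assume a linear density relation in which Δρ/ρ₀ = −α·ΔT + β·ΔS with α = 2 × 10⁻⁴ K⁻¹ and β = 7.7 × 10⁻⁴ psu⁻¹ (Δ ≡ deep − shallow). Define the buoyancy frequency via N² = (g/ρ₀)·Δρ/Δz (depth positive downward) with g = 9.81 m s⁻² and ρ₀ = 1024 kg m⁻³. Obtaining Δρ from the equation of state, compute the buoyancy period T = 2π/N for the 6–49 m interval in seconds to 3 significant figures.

562 s

ΔT = +3.0 K, ΔS = +1.49 psu (deep − shallow).
Δρ/ρ₀ = −αΔT + βΔS = -6.00 × 10⁻⁴ + 1.1473 × 10⁻³ = 5.473 × 10⁻⁴, so Δρ ≈ 0.5604 kg m⁻³.
N² = (g/ρ₀)·Δρ/Δz = g·(Δρ/ρ₀)/Δz = 9.81 × 5.473 × 10⁻⁴ / 43 = 1.2486 × 10⁻⁴ s⁻².
N = √(1.2486 × 10⁻⁴) = 0.011174 rad s⁻¹ → T = 2π/N = 562.30 s ≈ 562 s.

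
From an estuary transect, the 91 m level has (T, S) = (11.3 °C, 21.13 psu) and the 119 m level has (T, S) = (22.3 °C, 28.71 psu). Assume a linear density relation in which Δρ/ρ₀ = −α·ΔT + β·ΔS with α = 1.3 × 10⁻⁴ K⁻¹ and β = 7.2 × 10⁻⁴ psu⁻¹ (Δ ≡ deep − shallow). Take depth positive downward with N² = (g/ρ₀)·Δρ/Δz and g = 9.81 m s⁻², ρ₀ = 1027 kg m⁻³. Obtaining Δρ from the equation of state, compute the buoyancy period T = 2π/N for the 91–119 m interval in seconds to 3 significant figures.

ΔT = +11.0 K, ΔS = +7.58 psu (deep − shallow).
Δρ/ρ₀ = −αΔT + βΔS = -1.43 × 10⁻³ + 5.4576 × 10⁻³ = 4.0276 × 10⁻³, so Δρ ≈ 4.136 kg m⁻³.
N² = (g/ρ₀)·Δρ/Δz = g·(Δρ/ρ₀)/Δz = 9.81 × 4.0276 × 10⁻³ / 28 = 1.4111 × 10⁻³ s⁻².
N = √(1.4111 × 10⁻³) = 0.037565 rad s⁻¹ → T = 2π/N = 167.26 s ≈ 167 s.

167 s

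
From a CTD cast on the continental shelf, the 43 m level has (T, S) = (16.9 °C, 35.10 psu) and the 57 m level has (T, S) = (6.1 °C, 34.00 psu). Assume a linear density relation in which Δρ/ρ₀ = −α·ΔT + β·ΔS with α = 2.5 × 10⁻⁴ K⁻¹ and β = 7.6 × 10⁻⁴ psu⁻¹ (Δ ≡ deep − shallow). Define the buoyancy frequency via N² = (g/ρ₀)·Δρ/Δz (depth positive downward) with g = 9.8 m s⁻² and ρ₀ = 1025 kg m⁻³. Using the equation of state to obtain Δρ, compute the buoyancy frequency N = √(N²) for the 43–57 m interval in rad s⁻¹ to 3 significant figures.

ΔT = -10.8 K, ΔS = -1.10 psu (deep − shallow).
Δρ/ρ₀ = −αΔT + βΔS = 2.70 × 10⁻³ − 8.36 × 10⁻⁴ = 1.864 × 10⁻³, so Δρ ≈ 1.911 kg m⁻³.
N² = (g/ρ₀)·Δρ/Δz = g·(Δρ/ρ₀)/Δz = 9.8 × 1.864 × 10⁻³ / 14 = 1.3048 × 10⁻³ s⁻².
N = √(1.3048 × 10⁻³) = 0.036122 rad s⁻¹ ≈ 0.0361 rad s⁻¹.

0.0361 rad s⁻¹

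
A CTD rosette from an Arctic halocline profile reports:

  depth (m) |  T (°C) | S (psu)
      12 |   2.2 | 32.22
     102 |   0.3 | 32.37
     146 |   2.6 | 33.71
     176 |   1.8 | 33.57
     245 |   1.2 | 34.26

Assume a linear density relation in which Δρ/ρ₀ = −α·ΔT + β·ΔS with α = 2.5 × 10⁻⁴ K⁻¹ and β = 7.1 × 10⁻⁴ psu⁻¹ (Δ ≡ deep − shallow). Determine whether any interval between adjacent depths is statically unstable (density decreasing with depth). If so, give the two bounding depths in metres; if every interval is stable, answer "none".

none

Evaluate Δρ/ρ₀ = −αΔT + βΔS across each adjacent pair:
  12–102 m: −αΔT+βΔS = −(2.5 × 10⁻⁴)(-1.9)+(7.1 × 10⁻⁴)(+0.15) = 5.8 × 10⁻⁴ → stable
  102–146 m: −αΔT+βΔS = −(2.5 × 10⁻⁴)(+2.3)+(7.1 × 10⁻⁴)(+1.34) = 3.8 × 10⁻⁴ → stable
  146–176 m: −αΔT+βΔS = −(2.5 × 10⁻⁴)(-0.8)+(7.1 × 10⁻⁴)(-0.14) = 1.0 × 10⁻⁴ → stable
  176–245 m: −αΔT+βΔS = −(2.5 × 10⁻⁴)(-0.6)+(7.1 × 10⁻⁴)(+0.69) = 6.4 × 10⁻⁴ → stable
Every interval has Δρ > 0: the column is stably stratified throughout.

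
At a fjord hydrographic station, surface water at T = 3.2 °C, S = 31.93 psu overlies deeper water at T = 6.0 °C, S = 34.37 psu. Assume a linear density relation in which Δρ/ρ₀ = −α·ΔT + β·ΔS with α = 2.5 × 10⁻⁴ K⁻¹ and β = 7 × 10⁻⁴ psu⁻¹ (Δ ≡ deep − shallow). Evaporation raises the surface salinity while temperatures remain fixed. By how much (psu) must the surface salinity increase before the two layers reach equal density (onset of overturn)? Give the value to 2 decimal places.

1.44 psu

Neutral buoyancy requires −α(T_deep − T_surf) + β(S_deep − S_surf′) = 0.
S_surf′ = S_deep − (α/β)·ΔT = 34.37 − (2.5 × 10⁻⁴/7 × 10⁻⁴)·(+2.8) = 33.3700 psu.
Increase required: 33.3700 − 31.93 = 1.4400 psu.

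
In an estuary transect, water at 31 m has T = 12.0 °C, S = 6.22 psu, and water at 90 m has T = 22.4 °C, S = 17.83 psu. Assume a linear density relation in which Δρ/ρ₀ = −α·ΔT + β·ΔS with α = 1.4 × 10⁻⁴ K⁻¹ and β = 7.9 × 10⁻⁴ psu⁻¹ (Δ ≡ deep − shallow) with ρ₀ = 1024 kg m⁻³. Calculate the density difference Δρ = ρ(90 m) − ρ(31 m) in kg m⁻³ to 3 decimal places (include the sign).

ΔT = +10.4 K, ΔS = +11.61 psu (deep − shallow).
Δρ/ρ₀ = −(1.4 × 10⁻⁴)(+10.4) + (7.9 × 10⁻⁴)(+11.61) = 7.7159 × 10⁻³.
Δρ = 1024 × (7.7159 × 10⁻³) = +7.901 kg m⁻³.
Positive Δρ: denser below, stable.

+7.901 kg m⁻³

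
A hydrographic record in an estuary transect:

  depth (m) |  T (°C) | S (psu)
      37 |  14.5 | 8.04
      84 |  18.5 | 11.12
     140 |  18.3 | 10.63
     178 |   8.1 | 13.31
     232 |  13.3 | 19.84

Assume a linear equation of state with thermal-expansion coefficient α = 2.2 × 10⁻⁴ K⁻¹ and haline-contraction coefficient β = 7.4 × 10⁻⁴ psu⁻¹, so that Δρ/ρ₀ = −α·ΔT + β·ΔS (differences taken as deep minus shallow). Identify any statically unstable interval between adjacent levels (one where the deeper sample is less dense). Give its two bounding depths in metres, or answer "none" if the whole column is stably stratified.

Evaluate Δρ/ρ₀ = −αΔT + βΔS across each adjacent pair:
  37–84 m: −αΔT+βΔS = −(2.2 × 10⁻⁴)(+4.0)+(7.4 × 10⁻⁴)(+3.08) = 1.4 × 10⁻³ → stable
  84–140 m: −αΔT+βΔS = −(2.2 × 10⁻⁴)(-0.2)+(7.4 × 10⁻⁴)(-0.49) = -3.2 × 10⁻⁴ → UNSTABLE
  140–178 m: −αΔT+βΔS = −(2.2 × 10⁻⁴)(-10.2)+(7.4 × 10⁻⁴)(+2.68) = 4.2 × 10⁻³ → stable
  178–232 m: −αΔT+βΔS = −(2.2 × 10⁻⁴)(+5.2)+(7.4 × 10⁻⁴)(+6.53) = 3.7 × 10⁻³ → stable
The 84–140 m interval has Δρ < 0: lighter water underlies denser water.

84–140 m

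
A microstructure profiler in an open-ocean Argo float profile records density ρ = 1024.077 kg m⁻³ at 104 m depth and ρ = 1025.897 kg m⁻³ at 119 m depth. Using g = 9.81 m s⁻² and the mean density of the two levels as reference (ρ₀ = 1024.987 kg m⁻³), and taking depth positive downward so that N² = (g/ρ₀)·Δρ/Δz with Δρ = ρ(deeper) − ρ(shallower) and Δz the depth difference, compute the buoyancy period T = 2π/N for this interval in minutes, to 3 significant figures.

Δρ = 1025.897 − 1024.077 = 1.820 kg m⁻³ over Δz = 119 − 104 = 15 m.
N² = (9.81/1024.987) × (1.820/15) = 1.1613 × 10⁻³ s⁻².
N = √(1.1613 × 10⁻³) = 0.034078 rad s⁻¹, so T = 2π/N = 184.38 s = 3.0730 min ≈ 3.07 min.

3.07 min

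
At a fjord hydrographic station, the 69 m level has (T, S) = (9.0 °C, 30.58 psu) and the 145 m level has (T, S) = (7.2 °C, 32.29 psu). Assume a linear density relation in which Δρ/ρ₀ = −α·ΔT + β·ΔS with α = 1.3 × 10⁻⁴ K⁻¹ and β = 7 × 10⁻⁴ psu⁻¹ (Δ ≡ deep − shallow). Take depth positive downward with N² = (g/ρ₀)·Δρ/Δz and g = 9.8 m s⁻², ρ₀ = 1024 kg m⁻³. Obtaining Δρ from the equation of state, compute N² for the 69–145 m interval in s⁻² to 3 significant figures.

ΔT = -1.8 K, ΔS = +1.71 psu (deep − shallow).
Δρ/ρ₀ = −αΔT + βΔS = 2.34 × 10⁻⁴ + 1.197 × 10⁻³ = 1.431 × 10⁻³, so Δρ ≈ 1.465 kg m⁻³.
N² = (g/ρ₀)·Δρ/Δz = g·(Δρ/ρ₀)/Δz = 9.8 × 1.431 × 10⁻³ / 76 = 1.8452 × 10⁻⁴ s⁻² ≈ 1.85 × 10⁻⁴ s⁻².

1.85 × 10⁻⁴ s⁻²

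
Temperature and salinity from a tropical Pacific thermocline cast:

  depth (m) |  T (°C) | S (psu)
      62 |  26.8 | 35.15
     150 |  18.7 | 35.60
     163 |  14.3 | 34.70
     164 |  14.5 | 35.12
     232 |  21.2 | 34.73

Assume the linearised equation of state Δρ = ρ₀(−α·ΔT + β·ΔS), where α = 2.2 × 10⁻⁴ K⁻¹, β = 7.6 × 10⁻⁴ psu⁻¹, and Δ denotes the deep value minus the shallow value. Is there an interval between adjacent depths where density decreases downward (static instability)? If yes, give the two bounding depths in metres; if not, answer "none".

164–232 m

Evaluate Δρ/ρ₀ = −αΔT + βΔS across each adjacent pair:
  62–150 m: −αΔT+βΔS = −(2.2 × 10⁻⁴)(-8.1)+(7.6 × 10⁻⁴)(+0.45) = 2.1 × 10⁻³ → stable
  150–163 m: −αΔT+βΔS = −(2.2 × 10⁻⁴)(-4.4)+(7.6 × 10⁻⁴)(-0.90) = 2.8 × 10⁻⁴ → stable
  163–164 m: −αΔT+βΔS = −(2.2 × 10⁻⁴)(+0.2)+(7.6 × 10⁻⁴)(+0.42) = 2.8 × 10⁻⁴ → stable
  164–232 m: −αΔT+βΔS = −(2.2 × 10⁻⁴)(+6.7)+(7.6 × 10⁻⁴)(-0.39) = -1.8 × 10⁻³ → UNSTABLE
The 164–232 m interval has Δρ < 0: lighter water underlies denser water.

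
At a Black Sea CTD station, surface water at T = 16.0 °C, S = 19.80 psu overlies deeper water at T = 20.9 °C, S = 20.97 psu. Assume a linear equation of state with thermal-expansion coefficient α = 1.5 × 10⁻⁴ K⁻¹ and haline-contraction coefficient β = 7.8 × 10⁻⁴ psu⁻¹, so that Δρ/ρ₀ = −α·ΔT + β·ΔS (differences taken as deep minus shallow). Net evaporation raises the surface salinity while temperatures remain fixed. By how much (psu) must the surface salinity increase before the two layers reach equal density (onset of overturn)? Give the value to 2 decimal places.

0.23 psu

Neutral buoyancy requires −α(T_deep − T_surf) + β(S_deep − S_surf′) = 0.
S_surf′ = S_deep − (α/β)·ΔT = 20.97 − (1.5 × 10⁻⁴/7.8 × 10⁻⁴)·(+4.9) = 20.0277 psu.
Increase required: 20.0277 − 19.80 = 0.2277 psu.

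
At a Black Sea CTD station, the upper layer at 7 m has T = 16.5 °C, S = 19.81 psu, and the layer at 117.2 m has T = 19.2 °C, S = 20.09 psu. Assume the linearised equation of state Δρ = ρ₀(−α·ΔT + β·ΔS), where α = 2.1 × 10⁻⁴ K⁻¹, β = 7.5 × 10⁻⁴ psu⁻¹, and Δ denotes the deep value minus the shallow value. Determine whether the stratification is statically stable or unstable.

unstable

ΔT = 19.2 − 16.5 = +2.7 K and ΔS = 20.09 − 19.81 = +0.28 psu (deep − shallow).
−αΔT = -5.67 × 10⁻⁴; βΔS = 2.10 × 10⁻⁴; sum Δρ/ρ₀ = -3.57 × 10⁻⁴.
Δρ/ρ₀ < 0, so Δρ < 0: deeper water is lighter → statically unstable; the column would overturn.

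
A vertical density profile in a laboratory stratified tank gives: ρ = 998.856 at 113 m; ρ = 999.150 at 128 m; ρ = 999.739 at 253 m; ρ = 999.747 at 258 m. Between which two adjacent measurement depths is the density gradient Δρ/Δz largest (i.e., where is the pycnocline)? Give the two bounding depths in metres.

113–128 m

Compute the density gradient over each adjacent pair:
  113–128 m: Δρ/Δz = 0.294/15 = 0.020 kg m⁻⁴
  128–253 m: Δρ/Δz = 0.589/125 = 4.7 × 10⁻³ kg m⁻⁴
  253–258 m: Δρ/Δz = 0.008/5 = 1.6 × 10⁻³ kg m⁻⁴
The largest gradient is in the 113–128 m interval — the pycnocline.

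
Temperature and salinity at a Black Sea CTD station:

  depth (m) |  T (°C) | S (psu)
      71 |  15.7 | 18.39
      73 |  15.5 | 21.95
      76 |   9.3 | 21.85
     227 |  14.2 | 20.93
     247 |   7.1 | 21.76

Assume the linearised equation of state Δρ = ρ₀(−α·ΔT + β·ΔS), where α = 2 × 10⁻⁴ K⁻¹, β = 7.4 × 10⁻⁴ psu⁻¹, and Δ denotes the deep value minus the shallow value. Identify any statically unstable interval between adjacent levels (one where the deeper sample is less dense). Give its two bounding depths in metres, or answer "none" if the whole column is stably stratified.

76–227 m

Evaluate Δρ/ρ₀ = −αΔT + βΔS across each adjacent pair:
  71–73 m: −αΔT+βΔS = −(2 × 10⁻⁴)(-0.2)+(7.4 × 10⁻⁴)(+3.56) = 2.7 × 10⁻³ → stable
  73–76 m: −αΔT+βΔS = −(2 × 10⁻⁴)(-6.2)+(7.4 × 10⁻⁴)(-0.10) = 1.2 × 10⁻³ → stable
  76–227 m: −αΔT+βΔS = −(2 × 10⁻⁴)(+4.9)+(7.4 × 10⁻⁴)(-0.92) = -1.7 × 10⁻³ → UNSTABLE
  227–247 m: −αΔT+βΔS = −(2 × 10⁻⁴)(-7.1)+(7.4 × 10⁻⁴)(+0.83) = 2.0 × 10⁻³ → stable
The 76–227 m interval has Δρ < 0: lighter water underlies denser water.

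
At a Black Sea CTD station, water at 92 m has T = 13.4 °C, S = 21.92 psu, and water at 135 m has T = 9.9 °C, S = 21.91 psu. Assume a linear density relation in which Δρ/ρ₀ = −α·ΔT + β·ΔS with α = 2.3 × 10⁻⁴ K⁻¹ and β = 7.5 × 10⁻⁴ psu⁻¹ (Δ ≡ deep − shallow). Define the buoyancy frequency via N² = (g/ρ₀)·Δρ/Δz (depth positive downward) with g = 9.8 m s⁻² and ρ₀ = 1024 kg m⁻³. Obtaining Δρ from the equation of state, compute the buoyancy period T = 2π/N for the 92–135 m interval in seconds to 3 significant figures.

466 s

ΔT = -3.5 K, ΔS = -0.01 psu (deep − shallow).
Δρ/ρ₀ = −αΔT + βΔS = 8.05 × 10⁻⁴ − 7.50 × 10⁻⁶ = 7.975 × 10⁻⁴, so Δρ ≈ 0.8166 kg m⁻³.
N² = (g/ρ₀)·Δρ/Δz = g·(Δρ/ρ₀)/Δz = 9.8 × 7.975 × 10⁻⁴ / 43 = 1.8176 × 10⁻⁴ s⁻².
N = √(1.8176 × 10⁻⁴) = 0.013482 rad s⁻¹ → T = 2π/N = 466.04 s ≈ 466 s.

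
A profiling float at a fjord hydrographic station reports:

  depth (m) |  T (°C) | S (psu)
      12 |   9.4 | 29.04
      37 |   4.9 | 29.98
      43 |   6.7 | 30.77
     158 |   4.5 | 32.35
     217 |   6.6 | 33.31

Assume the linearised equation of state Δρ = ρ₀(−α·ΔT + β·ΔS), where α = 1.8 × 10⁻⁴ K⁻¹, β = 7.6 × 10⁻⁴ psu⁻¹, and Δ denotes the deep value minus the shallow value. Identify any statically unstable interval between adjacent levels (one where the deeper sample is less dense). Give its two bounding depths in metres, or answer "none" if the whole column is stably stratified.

Evaluate Δρ/ρ₀ = −αΔT + βΔS across each adjacent pair:
  12–37 m: −αΔT+βΔS = −(1.8 × 10⁻⁴)(-4.5)+(7.6 × 10⁻⁴)(+0.94) = 1.5 × 10⁻³ → stable
  37–43 m: −αΔT+βΔS = −(1.8 × 10⁻⁴)(+1.8)+(7.6 × 10⁻⁴)(+0.79) = 2.8 × 10⁻⁴ → stable
  43–158 m: −αΔT+βΔS = −(1.8 × 10⁻⁴)(-2.2)+(7.6 × 10⁻⁴)(+1.58) = 1.6 × 10⁻³ → stable
  158–217 m: −αΔT+βΔS = −(1.8 × 10⁻⁴)(+2.1)+(7.6 × 10⁻⁴)(+0.96) = 3.5 × 10⁻⁴ → stable
Every interval has Δρ > 0: the column is stably stratified throughout.

none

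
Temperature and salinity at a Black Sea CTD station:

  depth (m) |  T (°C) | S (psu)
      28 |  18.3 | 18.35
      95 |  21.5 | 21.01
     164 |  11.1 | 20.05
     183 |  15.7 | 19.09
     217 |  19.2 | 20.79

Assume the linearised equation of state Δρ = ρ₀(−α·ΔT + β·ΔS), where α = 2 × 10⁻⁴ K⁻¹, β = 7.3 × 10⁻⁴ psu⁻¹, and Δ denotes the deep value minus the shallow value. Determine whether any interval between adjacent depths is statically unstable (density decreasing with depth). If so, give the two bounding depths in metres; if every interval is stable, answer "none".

Evaluate Δρ/ρ₀ = −αΔT + βΔS across each adjacent pair:
  28–95 m: −αΔT+βΔS = −(2 × 10⁻⁴)(+3.2)+(7.3 × 10⁻⁴)(+2.66) = 1.3 × 10⁻³ → stable
  95–164 m: −αΔT+βΔS = −(2 × 10⁻⁴)(-10.4)+(7.3 × 10⁻⁴)(-0.96) = 1.4 × 10⁻³ → stable
  164–183 m: −αΔT+βΔS = −(2 × 10⁻⁴)(+4.6)+(7.3 × 10⁻⁴)(-0.96) = -1.6 × 10⁻³ → UNSTABLE
  183–217 m: −αΔT+βΔS = −(2 × 10⁻⁴)(+3.5)+(7.3 × 10⁻⁴)(+1.70) = 5.4 × 10⁻⁴ → stable
The 164–183 m interval has Δρ < 0: lighter water underlies denser water.

164–183 m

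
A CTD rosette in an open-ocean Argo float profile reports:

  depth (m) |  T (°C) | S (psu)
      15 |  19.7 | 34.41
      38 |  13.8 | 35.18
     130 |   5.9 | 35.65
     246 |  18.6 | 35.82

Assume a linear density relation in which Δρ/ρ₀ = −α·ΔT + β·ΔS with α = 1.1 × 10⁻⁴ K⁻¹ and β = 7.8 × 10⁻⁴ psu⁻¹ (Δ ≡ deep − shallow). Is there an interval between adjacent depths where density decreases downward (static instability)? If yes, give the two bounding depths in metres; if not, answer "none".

Evaluate Δρ/ρ₀ = −αΔT + βΔS across each adjacent pair:
  15–38 m: −αΔT+βΔS = −(1.1 × 10⁻⁴)(-5.9)+(7.8 × 10⁻⁴)(+0.77) = 1.2 × 10⁻³ → stable
  38–130 m: −αΔT+βΔS = −(1.1 × 10⁻⁴)(-7.9)+(7.8 × 10⁻⁴)(+0.47) = 1.2 × 10⁻³ → stable
  130–246 m: −αΔT+βΔS = −(1.1 × 10⁻⁴)(+12.7)+(7.8 × 10⁻⁴)(+0.17) = -1.3 × 10⁻³ → UNSTABLE
The 130–246 m interval has Δρ < 0: lighter water underlies denser water.

130–246 m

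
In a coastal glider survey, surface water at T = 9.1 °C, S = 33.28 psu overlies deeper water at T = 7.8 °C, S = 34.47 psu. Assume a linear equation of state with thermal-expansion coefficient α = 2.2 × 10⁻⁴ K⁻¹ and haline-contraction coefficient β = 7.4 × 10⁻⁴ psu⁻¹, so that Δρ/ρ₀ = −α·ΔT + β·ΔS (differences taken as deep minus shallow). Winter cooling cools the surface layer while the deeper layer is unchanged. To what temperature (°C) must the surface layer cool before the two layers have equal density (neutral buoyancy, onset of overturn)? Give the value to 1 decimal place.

3.8 °C

Neutral buoyancy requires Δρ = 0, i.e. −α(T_deep − T_surf′) + β(S_deep − S_surf) = 0.
T_surf′ = T_deep − (β/α)·ΔS = 7.8 − (7.4 × 10⁻⁴/2.2 × 10⁻⁴)·(+1.19) = 3.797 °C.
Cooling required: 9.1 − (3.797) = 5.303 °C.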